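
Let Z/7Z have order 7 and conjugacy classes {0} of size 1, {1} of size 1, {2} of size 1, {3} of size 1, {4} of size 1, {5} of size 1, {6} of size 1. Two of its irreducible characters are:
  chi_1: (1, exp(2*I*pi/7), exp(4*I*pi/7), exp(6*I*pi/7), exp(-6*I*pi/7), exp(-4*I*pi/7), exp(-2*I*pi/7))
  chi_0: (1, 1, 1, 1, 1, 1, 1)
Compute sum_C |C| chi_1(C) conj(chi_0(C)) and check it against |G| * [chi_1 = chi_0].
Sum = 0; so <chi_1, chi_0> = 0 (distinct irreducibles are orthogonal).

Solution. Compute term by term over conjugacy classes (|C| * chi_1(C) * conj(chi_0(C))):
  1*(1)*conj(1) + 1*(exp(2*I*pi/7))*conj(1) + 1*(exp(4*I*pi/7))*conj(1) + 1*(exp(6*I*pi/7))*conj(1) + 1*(exp(-6*I*pi/7))*conj(1) + 1*(exp(-4*I*pi/7))*conj(1) + 1*(exp(-2*I*pi/7))*conj(1)
  = (1) + (exp(2*I*pi/7)) + (exp(4*I*pi/7)) + (exp(6*I*pi/7)) + (exp(-6*I*pi/7)) + (exp(-4*I*pi/7)) + (exp(-2*I*pi/7))
  = 0.
(Exp terms are combined using exp(i*s)*conj(exp(i*t)) = exp(i*(s-t)), and sums of them are collapsed using the identity that for every m > 1 the m distinct m-th roots of unity sum to 0, e.g. 1 + exp(2*I*pi/3) + exp(-2*I*pi/3) = 0.)
Dividing by |G| = 7 gives 0/7 = 0, matching the row-orthogonality relation <chi_1, chi_0> = [chi_1 = chi_0].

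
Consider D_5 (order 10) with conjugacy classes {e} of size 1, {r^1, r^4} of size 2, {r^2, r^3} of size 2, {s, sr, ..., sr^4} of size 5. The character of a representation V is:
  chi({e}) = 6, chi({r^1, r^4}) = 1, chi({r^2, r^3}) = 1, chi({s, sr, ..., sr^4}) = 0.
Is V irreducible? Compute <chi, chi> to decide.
Not irreducible (reducible): <chi, chi> = 4 > 1.

Why: <chi, chi> = (1/|G|) sum_C |C| * |chi(C)|^2 = (1/10)[1*|6|^2 + 2*|1|^2 + 2*|1|^2 + 5*|0|^2]
  = (1/10)[(36) + (2) + (2) + (0)] = 40/10 = 4.
A character is irreducible iff <chi, chi> = 1, so this representation is reducible.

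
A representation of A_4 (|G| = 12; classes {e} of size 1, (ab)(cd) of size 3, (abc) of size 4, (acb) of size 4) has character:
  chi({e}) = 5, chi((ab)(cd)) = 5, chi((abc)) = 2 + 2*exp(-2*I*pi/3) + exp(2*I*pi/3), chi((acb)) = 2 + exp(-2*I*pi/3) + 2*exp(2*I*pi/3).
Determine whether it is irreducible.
Not irreducible (reducible): <chi, chi> = 9 > 1.

Proof sketch: <chi, chi> = (1/|G|) sum_C |C| * |chi(C)|^2 = (1/12)[1*|5|^2 + 3*|5|^2 + 4*|2 + 2*exp(-2*I*pi/3) + exp(2*I*pi/3)|^2 + 4*|2 + exp(-2*I*pi/3) + 2*exp(2*I*pi/3)|^2]
  = (1/12)[(25) + (75) + (4) + (4)] = 108/12 = 9.
(Exp terms are combined using exp(i*s)*conj(exp(i*t)) = exp(i*(s-t)), and sums of them are collapsed using the identity that for every m > 1 the m distinct m-th roots of unity sum to 0, e.g. 1 + exp(2*I*pi/3) + exp(-2*I*pi/3) = 0.)
A character is irreducible iff <chi, chi> = 1, so this representation is reducible.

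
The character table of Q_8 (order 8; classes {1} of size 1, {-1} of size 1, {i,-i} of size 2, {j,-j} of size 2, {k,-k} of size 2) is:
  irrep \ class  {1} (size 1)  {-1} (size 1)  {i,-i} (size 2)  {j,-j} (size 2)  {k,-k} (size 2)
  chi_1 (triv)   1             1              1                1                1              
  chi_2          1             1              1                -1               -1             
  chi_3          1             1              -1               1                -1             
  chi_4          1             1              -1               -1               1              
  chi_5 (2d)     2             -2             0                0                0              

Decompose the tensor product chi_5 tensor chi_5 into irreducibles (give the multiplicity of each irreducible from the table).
chi_5 tensor chi_5 = chi_1 + chi_2 + chi_3 + chi_4 (all other irreducibles have multiplicity 0).

Reasoning: The character of a tensor product is the pointwise product (chi_5 * chi_5)(C) = chi_5(C) * chi_5(C):
  {1}: (2)*(2), {-1}: (-2)*(-2), {i,-i}: (0)*(0), {j,-j}: (0)*(0), {k,-k}: (0)*(0)
so (chi_5 * chi_5) takes values
  {1} -> 4, {-1} -> 4, {i,-i} -> 0, {j,-j} -> 0, {k,-k} -> 0.
Now take the inner product of this character with each irreducible chi from the table, <chi_5*chi_5, chi> = (1/8) sum_C |C| (chi_5*chi_5)(C) conj(chi(C)):
  <chi_5*chi_5, chi_1> = (1/8)[1*(4)*conj(1) + 1*(4)*conj(1) + 2*(0)*conj(1) + 2*(0)*conj(1) + 2*(0)*conj(1)]
      = (1/8)[(4) + (4) + (0) + (0) + (0)] = 8/8 = 1
  <chi_5*chi_5, chi_2> = (1/8)[1*(4)*conj(1) + 1*(4)*conj(1) + 2*(0)*conj(1) + 2*(0)*conj(-1) + 2*(0)*conj(-1)]
      = (1/8)[(4) + (4) + (0) + (0) + (0)] = 8/8 = 1
  <chi_5*chi_5, chi_3> = (1/8)[1*(4)*conj(1) + 1*(4)*conj(1) + 2*(0)*conj(-1) + 2*(0)*conj(1) + 2*(0)*conj(-1)]
      = (1/8)[(4) + (4) + (0) + (0) + (0)] = 8/8 = 1
  <chi_5*chi_5, chi_4> = (1/8)[1*(4)*conj(1) + 1*(4)*conj(1) + 2*(0)*conj(-1) + 2*(0)*conj(-1) + 2*(0)*conj(1)]
      = (1/8)[(4) + (4) + (0) + (0) + (0)] = 8/8 = 1
  <chi_5*chi_5, chi_5> = (1/8)[1*(4)*conj(2) + 1*(4)*conj(-2) + 2*(0)*conj(0) + 2*(0)*conj(0) + 2*(0)*conj(0)]
      = (1/8)[(8) + (-8) + (0) + (0) + (0)] = 0/8 = 0
Hence the multiplicities are chi_1: 1, chi_2: 1, chi_3: 1, chi_4: 1. Dimension check: dim(chi_5)*dim(chi_5) = 2*2 = 4 and sum (mult * dim) = 1*1 + 1*1 + 1*1 + 1*1 = 4.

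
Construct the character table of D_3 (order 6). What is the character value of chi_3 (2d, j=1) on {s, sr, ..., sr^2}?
Conjugacy classes: {e} of size 1, {r^1, r^2} of size 2, {s, sr, ..., sr^2} of size 3.
Character table:
  irrep \ class              {e} (size 1)  {r^1, r^2} (size 2)  {s, sr, ..., sr^2} (size 3)
  chi_1 (triv)               1             1                    1                          
  chi_2 (sign: r->1, s->-1)  1             1                    -1                         
  chi_3 (2d, j=1)            2             -1                   0                          

Spot check: chi_3 (2d, j=1) on {s, sr, ..., sr^2} = 0.

Explanation: D_3 has order 2*3 = 6 with 3 conjugacy classes, hence 3 irreducibles. Sum of squared dims 1 + 1 + 4 = 6 = |G|. Linear characters come from the abelianisation; the 2-dimensional irreps have character r^k -> 2*cos(2*pi*j*k/3), reflections -> 0.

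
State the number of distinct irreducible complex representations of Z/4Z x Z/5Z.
20

Proof sketch: The number of irreducible complex representations of a finite group equals its number of conjugacy classes. Z/4Z x Z/5Z is abelian of order 20, so every element is its own conjugacy class: 20 classes, so Z/4Z x Z/5Z (order 20) has exactly 20 irreducible complex representations.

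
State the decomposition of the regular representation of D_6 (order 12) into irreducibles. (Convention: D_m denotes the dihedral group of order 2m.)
Each irreducible V_i of dimension d_i appears with multiplicity d_i, i.e. rho_reg = (direct sum over all irreducibles V_i) d_i V_i. The irreducible dimensions for D_6 are 1, 1, 1, 1, 2, 2: 4 irreducibles of dimension 1, each with multiplicity 1; 2 irreducibles of dimension 2, each with multiplicity 2. Total dimension 4*1*1 + 2*2*2 = 12 = |G|.

General theorem: in the regular representation of a finite group G, each irreducible appears with multiplicity equal to its dimension. Check: dim(rho_reg) = sum d_i^2 = 1 + 1 + 1 + 1 + 4 + 4 = 12 = |G|.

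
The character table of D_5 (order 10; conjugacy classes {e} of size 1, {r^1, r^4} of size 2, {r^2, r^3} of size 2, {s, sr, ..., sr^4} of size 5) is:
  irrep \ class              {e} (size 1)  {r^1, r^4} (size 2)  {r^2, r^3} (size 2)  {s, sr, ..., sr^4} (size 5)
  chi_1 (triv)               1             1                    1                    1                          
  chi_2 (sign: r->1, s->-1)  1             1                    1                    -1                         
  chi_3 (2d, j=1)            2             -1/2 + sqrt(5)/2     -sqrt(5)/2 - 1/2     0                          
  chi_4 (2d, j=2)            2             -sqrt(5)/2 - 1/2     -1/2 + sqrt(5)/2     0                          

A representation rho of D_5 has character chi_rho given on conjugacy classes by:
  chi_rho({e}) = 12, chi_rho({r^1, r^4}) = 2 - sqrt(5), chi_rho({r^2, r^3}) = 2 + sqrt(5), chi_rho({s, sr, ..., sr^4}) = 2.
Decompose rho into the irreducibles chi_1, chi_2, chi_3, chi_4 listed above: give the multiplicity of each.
Multiplicities: chi_1: 3, chi_2: 1, chi_3: 1, chi_4: 3.

Reasoning: Use <chi_rho, chi> = (1/|G|) sum_C |C| * chi_rho(C) * conj(chi(C)) with |G| = 10 for each irreducible chi in the table:
  <chi_rho, chi_1> = (1/10)[1*(12)*conj(1) + 2*(2 - sqrt(5))*conj(1) + 2*(2 + sqrt(5))*conj(1) + 5*(2)*conj(1)]
      = (1/10)[(12) + (4 - 2*sqrt(5)) + (4 + 2*sqrt(5)) + (10)] = 30/10 = 3
  <chi_rho, chi_2> = (1/10)[1*(12)*conj(1) + 2*(2 - sqrt(5))*conj(1) + 2*(2 + sqrt(5))*conj(1) + 5*(2)*conj(-1)]
      = (1/10)[(12) + (4 - 2*sqrt(5)) + (4 + 2*sqrt(5)) + (-10)] = 10/10 = 1
  <chi_rho, chi_3> = (1/10)[1*(12)*conj(2) + 2*(2 - sqrt(5))*conj(-1/2 + sqrt(5)/2) + 2*(2 + sqrt(5))*conj(-sqrt(5)/2 - 1/2) + 5*(2)*conj(0)]
      = (1/10)[(24) + (-7 + 3*sqrt(5)) + (-7 - 3*sqrt(5)) + (0)] = 10/10 = 1
  <chi_rho, chi_4> = (1/10)[1*(12)*conj(2) + 2*(2 - sqrt(5))*conj(-sqrt(5)/2 - 1/2) + 2*(2 + sqrt(5))*conj(-1/2 + sqrt(5)/2) + 5*(2)*conj(0)]
      = (1/10)[(24) + (3 - sqrt(5)) + (sqrt(5) + 3) + (0)] = 30/10 = 3
Dimension check: dim(rho) = sum (mult * dim) = 3*1 + 1*1 + 1*2 + 3*2 = 12 = chi_rho(e) = 12.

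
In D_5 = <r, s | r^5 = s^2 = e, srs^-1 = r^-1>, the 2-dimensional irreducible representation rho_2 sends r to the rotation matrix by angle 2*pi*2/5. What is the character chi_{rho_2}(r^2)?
chi_{rho_2}(r^2) = 2*cos(2*pi*2*2/5) = -1/2 + sqrt(5)/2

Why: rho_2(r^2) is rotation by angle 2*pi*2*2/5, whose trace is 2*cos(2*pi*2*2/5) = -1/2 + sqrt(5)/2.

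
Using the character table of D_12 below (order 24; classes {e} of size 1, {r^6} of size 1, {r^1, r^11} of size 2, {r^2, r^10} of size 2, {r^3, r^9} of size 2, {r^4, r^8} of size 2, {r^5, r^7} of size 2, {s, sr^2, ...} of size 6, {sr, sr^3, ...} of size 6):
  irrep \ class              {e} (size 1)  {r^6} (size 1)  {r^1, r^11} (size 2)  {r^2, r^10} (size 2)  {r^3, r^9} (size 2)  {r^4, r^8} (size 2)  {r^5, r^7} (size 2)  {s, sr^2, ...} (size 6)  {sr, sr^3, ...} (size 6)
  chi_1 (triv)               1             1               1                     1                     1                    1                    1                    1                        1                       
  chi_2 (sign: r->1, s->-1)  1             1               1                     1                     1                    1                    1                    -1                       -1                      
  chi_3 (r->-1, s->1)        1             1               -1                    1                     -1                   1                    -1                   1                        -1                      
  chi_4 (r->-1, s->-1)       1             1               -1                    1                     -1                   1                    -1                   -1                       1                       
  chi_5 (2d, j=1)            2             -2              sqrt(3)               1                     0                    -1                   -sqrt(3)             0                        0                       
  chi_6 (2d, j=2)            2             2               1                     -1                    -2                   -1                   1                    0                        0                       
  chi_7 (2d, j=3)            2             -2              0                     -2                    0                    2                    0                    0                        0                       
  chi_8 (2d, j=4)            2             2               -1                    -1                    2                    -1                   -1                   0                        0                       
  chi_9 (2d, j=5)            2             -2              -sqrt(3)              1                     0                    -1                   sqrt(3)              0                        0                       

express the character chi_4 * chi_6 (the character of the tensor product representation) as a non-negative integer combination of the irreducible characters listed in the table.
chi_4 tensor chi_6 = chi_8 (all other irreducibles have multiplicity 0).

Reasoning: The character of a tensor product is the pointwise product (chi_4 * chi_6)(C) = chi_4(C) * chi_6(C):
  {e}: (1)*(2), {r^6}: (1)*(2), {r^1, r^11}: (-1)*(1), {r^2, r^10}: (1)*(-1), {r^3, r^9}: (-1)*(-2), {r^4, r^8}: (1)*(-1), {r^5, r^7}: (-1)*(1), {s, sr^2, ...}: (-1)*(0), {sr, sr^3, ...}: (1)*(0)
so (chi_4 * chi_6) takes values
  {e} -> 2, {r^6} -> 2, {r^1, r^11} -> -1, {r^2, r^10} -> -1, {r^3, r^9} -> 2, {r^4, r^8} -> -1, {r^5, r^7} -> -1, {s, sr^2, ...} -> 0, {sr, sr^3, ...} -> 0.
Now take the inner product of this character with each irreducible chi from the table, <chi_4*chi_6, chi> = (1/24) sum_C |C| (chi_4*chi_6)(C) conj(chi(C)):
  <chi_4*chi_6, chi_1> = (1/24)[1*(2)*conj(1) + 1*(2)*conj(1) + 2*(-1)*conj(1) + 2*(-1)*conj(1) + 2*(2)*conj(1) + 2*(-1)*conj(1) + 2*(-1)*conj(1) + 6*(0)*conj(1) + 6*(0)*conj(1)]
      = (1/24)[(2) + (2) + (-2) + (-2) + (4) + (-2) + (-2) + (0) + (0)] = 0/24 = 0
  <chi_4*chi_6, chi_2> = (1/24)[1*(2)*conj(1) + 1*(2)*conj(1) + 2*(-1)*conj(1) + 2*(-1)*conj(1) + 2*(2)*conj(1) + 2*(-1)*conj(1) + 2*(-1)*conj(1) + 6*(0)*conj(-1) + 6*(0)*conj(-1)]
      = (1/24)[(2) + (2) + (-2) + (-2) + (4) + (-2) + (-2) + (0) + (0)] = 0/24 = 0
  <chi_4*chi_6, chi_3> = (1/24)[1*(2)*conj(1) + 1*(2)*conj(1) + 2*(-1)*conj(-1) + 2*(-1)*conj(1) + 2*(2)*conj(-1) + 2*(-1)*conj(1) + 2*(-1)*conj(-1) + 6*(0)*conj(1) + 6*(0)*conj(-1)]
      = (1/24)[(2) + (2) + (2) + (-2) + (-4) + (-2) + (2) + (0) + (0)] = 0/24 = 0
  <chi_4*chi_6, chi_4> = (1/24)[1*(2)*conj(1) + 1*(2)*conj(1) + 2*(-1)*conj(-1) + 2*(-1)*conj(1) + 2*(2)*conj(-1) + 2*(-1)*conj(1) + 2*(-1)*conj(-1) + 6*(0)*conj(-1) + 6*(0)*conj(1)]
      = (1/24)[(2) + (2) + (2) + (-2) + (-4) + (-2) + (2) + (0) + (0)] = 0/24 = 0
  <chi_4*chi_6, chi_5> = (1/24)[1*(2)*conj(2) + 1*(2)*conj(-2) + 2*(-1)*conj(sqrt(3)) + 2*(-1)*conj(1) + 2*(2)*conj(0) + 2*(-1)*conj(-1) + 2*(-1)*conj(-sqrt(3)) + 6*(0)*conj(0) + 6*(0)*conj(0)]
      = (1/24)[(4) + (-4) + (-2*sqrt(3)) + (-2) + (0) + (2) + (2*sqrt(3)) + (0) + (0)] = 0/24 = 0
  <chi_4*chi_6, chi_6> = (1/24)[1*(2)*conj(2) + 1*(2)*conj(2) + 2*(-1)*conj(1) + 2*(-1)*conj(-1) + 2*(2)*conj(-2) + 2*(-1)*conj(-1) + 2*(-1)*conj(1) + 6*(0)*conj(0) + 6*(0)*conj(0)]
      = (1/24)[(4) + (4) + (-2) + (2) + (-8) + (2) + (-2) + (0) + (0)] = 0/24 = 0
  <chi_4*chi_6, chi_7> = (1/24)[1*(2)*conj(2) + 1*(2)*conj(-2) + 2*(-1)*conj(0) + 2*(-1)*conj(-2) + 2*(2)*conj(0) + 2*(-1)*conj(2) + 2*(-1)*conj(0) + 6*(0)*conj(0) + 6*(0)*conj(0)]
      = (1/24)[(4) + (-4) + (0) + (4) + (0) + (-4) + (0) + (0) + (0)] = 0/24 = 0
  <chi_4*chi_6, chi_8> = (1/24)[1*(2)*conj(2) + 1*(2)*conj(2) + 2*(-1)*conj(-1) + 2*(-1)*conj(-1) + 2*(2)*conj(2) + 2*(-1)*conj(-1) + 2*(-1)*conj(-1) + 6*(0)*conj(0) + 6*(0)*conj(0)]
      = (1/24)[(4) + (4) + (2) + (2) + (8) + (2) + (2) + (0) + (0)] = 24/24 = 1
  <chi_4*chi_6, chi_9> = (1/24)[1*(2)*conj(2) + 1*(2)*conj(-2) + 2*(-1)*conj(-sqrt(3)) + 2*(-1)*conj(1) + 2*(2)*conj(0) + 2*(-1)*conj(-1) + 2*(-1)*conj(sqrt(3)) + 6*(0)*conj(0) + 6*(0)*conj(0)]
      = (1/24)[(4) + (-4) + (2*sqrt(3)) + (-2) + (0) + (2) + (-2*sqrt(3)) + (0) + (0)] = 0/24 = 0
Hence the multiplicities are chi_8: 1. Dimension check: dim(chi_4)*dim(chi_6) = 1*2 = 2 and sum (mult * dim) = 1*2 = 2.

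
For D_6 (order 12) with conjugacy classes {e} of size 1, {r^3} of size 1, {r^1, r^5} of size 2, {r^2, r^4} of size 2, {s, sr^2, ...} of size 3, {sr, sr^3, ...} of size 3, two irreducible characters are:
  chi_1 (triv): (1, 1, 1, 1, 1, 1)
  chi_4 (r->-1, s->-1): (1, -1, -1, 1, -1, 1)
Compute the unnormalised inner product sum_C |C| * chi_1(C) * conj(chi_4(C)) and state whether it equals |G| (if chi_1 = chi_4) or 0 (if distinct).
Sum = 0; so <chi_1, chi_4> = 0 (distinct irreducibles are orthogonal).

Working: Compute term by term over conjugacy classes (|C| * chi_1(C) * conj(chi_4(C))):
  1*(1)*conj(1) + 1*(1)*conj(-1) + 2*(1)*conj(-1) + 2*(1)*conj(1) + 3*(1)*conj(-1) + 3*(1)*conj(1)
  = (1) + (-1) + (-2) + (2) + (-3) + (3)
  = 0.
Dividing by |G| = 12 gives 0/12 = 0, matching the row-orthogonality relation <chi_1, chi_4> = [chi_1 = chi_4].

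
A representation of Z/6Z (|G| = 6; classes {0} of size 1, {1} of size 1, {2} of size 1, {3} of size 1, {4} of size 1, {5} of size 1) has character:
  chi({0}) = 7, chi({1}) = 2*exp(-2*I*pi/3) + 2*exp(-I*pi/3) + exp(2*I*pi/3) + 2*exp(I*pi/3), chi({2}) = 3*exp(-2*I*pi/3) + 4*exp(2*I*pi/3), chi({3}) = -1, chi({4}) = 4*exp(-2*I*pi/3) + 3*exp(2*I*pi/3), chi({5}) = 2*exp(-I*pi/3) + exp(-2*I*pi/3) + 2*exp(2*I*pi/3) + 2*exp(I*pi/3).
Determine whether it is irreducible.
Not irreducible (reducible): <chi, chi> = 13 > 1.

Proof sketch: <chi, chi> = (1/|G|) sum_C |C| * |chi(C)|^2 = (1/6)[1*|7|^2 + 1*|2*exp(-2*I*pi/3) + 2*exp(-I*pi/3) + exp(2*I*pi/3) + 2*exp(I*pi/3)|^2 + 1*|3*exp(-2*I*pi/3) + 4*exp(2*I*pi/3)|^2 + 1*|-1|^2 + 1*|4*exp(-2*I*pi/3) + 3*exp(2*I*pi/3)|^2 + 1*|2*exp(-I*pi/3) + exp(-2*I*pi/3) + 2*exp(2*I*pi/3) + 2*exp(I*pi/3)|^2]
  = (1/6)[(49) + (1) + (13) + (1) + (13) + (1)] = 78/6 = 13.
(Exp terms are combined using exp(i*s)*conj(exp(i*t)) = exp(i*(s-t)), and sums of them are collapsed using the identity that for every m > 1 the m distinct m-th roots of unity sum to 0, e.g. 1 + exp(2*I*pi/3) + exp(-2*I*pi/3) = 0.)
A character is irreducible iff <chi, chi> = 1, so this representation is reducible.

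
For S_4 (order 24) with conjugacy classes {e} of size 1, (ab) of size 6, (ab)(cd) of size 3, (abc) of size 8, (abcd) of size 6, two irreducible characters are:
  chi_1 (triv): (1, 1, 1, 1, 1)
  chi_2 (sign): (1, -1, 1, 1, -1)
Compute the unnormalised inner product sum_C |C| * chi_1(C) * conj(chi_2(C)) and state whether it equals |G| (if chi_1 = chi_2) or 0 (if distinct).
Sum = 0; so <chi_1, chi_2> = 0 (distinct irreducibles are orthogonal).

Why: Compute term by term over conjugacy classes (|C| * chi_1(C) * conj(chi_2(C))):
  1*(1)*conj(1) + 6*(1)*conj(-1) + 3*(1)*conj(1) + 8*(1)*conj(1) + 6*(1)*conj(-1)
  = (1) + (-6) + (3) + (8) + (-6)
  = 0.
Dividing by |G| = 24 gives 0/24 = 0, matching the row-orthogonality relation <chi_1, chi_2> = [chi_1 = chi_2].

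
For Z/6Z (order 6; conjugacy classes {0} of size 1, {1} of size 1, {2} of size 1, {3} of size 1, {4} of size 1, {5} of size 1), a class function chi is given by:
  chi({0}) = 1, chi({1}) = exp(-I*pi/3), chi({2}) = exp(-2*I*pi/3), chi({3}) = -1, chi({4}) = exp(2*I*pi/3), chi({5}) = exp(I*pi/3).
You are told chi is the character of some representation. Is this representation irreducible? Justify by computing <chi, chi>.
Irreducible: <chi, chi> = 1.

Reasoning: <chi, chi> = (1/|G|) sum_C |C| * |chi(C)|^2 = (1/6)[1*|1|^2 + 1*|exp(-I*pi/3)|^2 + 1*|exp(-2*I*pi/3)|^2 + 1*|-1|^2 + 1*|exp(2*I*pi/3)|^2 + 1*|exp(I*pi/3)|^2]
  = (1/6)[(1) + (1) + (1) + (1) + (1) + (1)] = 6/6 = 1.
(Exp terms are combined using exp(i*s)*conj(exp(i*t)) = exp(i*(s-t)), and sums of them are collapsed using the identity that for every m > 1 the m distinct m-th roots of unity sum to 0, e.g. 1 + exp(2*I*pi/3) + exp(-2*I*pi/3) = 0.)
A character is irreducible iff <chi, chi> = 1, so this representation is irreducible.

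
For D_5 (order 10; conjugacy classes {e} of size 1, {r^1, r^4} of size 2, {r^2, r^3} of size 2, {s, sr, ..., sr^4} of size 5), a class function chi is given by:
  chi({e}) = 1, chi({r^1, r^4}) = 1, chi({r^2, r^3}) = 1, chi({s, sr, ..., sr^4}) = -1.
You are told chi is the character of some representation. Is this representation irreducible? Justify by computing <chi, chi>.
Irreducible: <chi, chi> = 1.

Proof sketch: <chi, chi> = (1/|G|) sum_C |C| * |chi(C)|^2 = (1/10)[1*|1|^2 + 2*|1|^2 + 2*|1|^2 + 5*|-1|^2]
  = (1/10)[(1) + (2) + (2) + (5)] = 10/10 = 1.
A character is irreducible iff <chi, chi> = 1, so this representation is irreducible.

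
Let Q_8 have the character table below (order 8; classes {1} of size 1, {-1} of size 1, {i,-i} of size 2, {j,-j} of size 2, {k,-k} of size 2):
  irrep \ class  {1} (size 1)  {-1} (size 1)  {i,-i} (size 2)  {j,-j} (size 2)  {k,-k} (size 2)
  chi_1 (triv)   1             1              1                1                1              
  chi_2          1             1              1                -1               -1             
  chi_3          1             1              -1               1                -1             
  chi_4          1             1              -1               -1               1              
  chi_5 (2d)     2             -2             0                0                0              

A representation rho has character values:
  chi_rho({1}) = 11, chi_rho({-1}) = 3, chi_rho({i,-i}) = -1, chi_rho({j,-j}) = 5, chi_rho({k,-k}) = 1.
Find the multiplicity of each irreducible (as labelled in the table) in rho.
Multiplicities: chi_1: 3, chi_2: 0, chi_3: 3, chi_4: 1, chi_5: 2.

Proof sketch: Use <chi_rho, chi> = (1/|G|) sum_C |C| * chi_rho(C) * conj(chi(C)) with |G| = 8 for each irreducible chi in the table:
  <chi_rho, chi_1> = (1/8)[1*(11)*conj(1) + 1*(3)*conj(1) + 2*(-1)*conj(1) + 2*(5)*conj(1) + 2*(1)*conj(1)]
      = (1/8)[(11) + (3) + (-2) + (10) + (2)] = 24/8 = 3
  <chi_rho, chi_2> = (1/8)[1*(11)*conj(1) + 1*(3)*conj(1) + 2*(-1)*conj(1) + 2*(5)*conj(-1) + 2*(1)*conj(-1)]
      = (1/8)[(11) + (3) + (-2) + (-10) + (-2)] = 0/8 = 0
  <chi_rho, chi_3> = (1/8)[1*(11)*conj(1) + 1*(3)*conj(1) + 2*(-1)*conj(-1) + 2*(5)*conj(1) + 2*(1)*conj(-1)]
      = (1/8)[(11) + (3) + (2) + (10) + (-2)] = 24/8 = 3
  <chi_rho, chi_4> = (1/8)[1*(11)*conj(1) + 1*(3)*conj(1) + 2*(-1)*conj(-1) + 2*(5)*conj(-1) + 2*(1)*conj(1)]
      = (1/8)[(11) + (3) + (2) + (-10) + (2)] = 8/8 = 1
  <chi_rho, chi_5> = (1/8)[1*(11)*conj(2) + 1*(3)*conj(-2) + 2*(-1)*conj(0) + 2*(5)*conj(0) + 2*(1)*conj(0)]
      = (1/8)[(22) + (-6) + (0) + (0) + (0)] = 16/8 = 2
Dimension check: dim(rho) = sum (mult * dim) = 3*1 + 0*1 + 3*1 + 1*1 + 2*2 = 11 = chi_rho(e) = 11.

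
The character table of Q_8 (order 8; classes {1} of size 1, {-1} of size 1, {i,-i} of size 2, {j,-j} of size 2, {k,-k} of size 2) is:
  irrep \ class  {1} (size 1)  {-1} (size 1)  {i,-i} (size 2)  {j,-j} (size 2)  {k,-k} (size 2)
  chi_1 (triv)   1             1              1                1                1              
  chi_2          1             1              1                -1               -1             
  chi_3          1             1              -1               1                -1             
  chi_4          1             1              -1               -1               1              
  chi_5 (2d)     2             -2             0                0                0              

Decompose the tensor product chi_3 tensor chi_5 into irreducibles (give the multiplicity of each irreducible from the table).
chi_3 tensor chi_5 = chi_5 (all other irreducibles have multiplicity 0).

Working: The character of a tensor product is the pointwise product (chi_3 * chi_5)(C) = chi_3(C) * chi_5(C):
  {1}: (1)*(2), {-1}: (1)*(-2), {i,-i}: (-1)*(0), {j,-j}: (1)*(0), {k,-k}: (-1)*(0)
so (chi_3 * chi_5) takes values
  {1} -> 2, {-1} -> -2, {i,-i} -> 0, {j,-j} -> 0, {k,-k} -> 0.
Now take the inner product of this character with each irreducible chi from the table, <chi_3*chi_5, chi> = (1/8) sum_C |C| (chi_3*chi_5)(C) conj(chi(C)):
  <chi_3*chi_5, chi_1> = (1/8)[1*(2)*conj(1) + 1*(-2)*conj(1) + 2*(0)*conj(1) + 2*(0)*conj(1) + 2*(0)*conj(1)]
      = (1/8)[(2) + (-2) + (0) + (0) + (0)] = 0/8 = 0
  <chi_3*chi_5, chi_2> = (1/8)[1*(2)*conj(1) + 1*(-2)*conj(1) + 2*(0)*conj(1) + 2*(0)*conj(-1) + 2*(0)*conj(-1)]
      = (1/8)[(2) + (-2) + (0) + (0) + (0)] = 0/8 = 0
  <chi_3*chi_5, chi_3> = (1/8)[1*(2)*conj(1) + 1*(-2)*conj(1) + 2*(0)*conj(-1) + 2*(0)*conj(1) + 2*(0)*conj(-1)]
      = (1/8)[(2) + (-2) + (0) + (0) + (0)] = 0/8 = 0
  <chi_3*chi_5, chi_4> = (1/8)[1*(2)*conj(1) + 1*(-2)*conj(1) + 2*(0)*conj(-1) + 2*(0)*conj(-1) + 2*(0)*conj(1)]
      = (1/8)[(2) + (-2) + (0) + (0) + (0)] = 0/8 = 0
  <chi_3*chi_5, chi_5> = (1/8)[1*(2)*conj(2) + 1*(-2)*conj(-2) + 2*(0)*conj(0) + 2*(0)*conj(0) + 2*(0)*conj(0)]
      = (1/8)[(4) + (4) + (0) + (0) + (0)] = 8/8 = 1
Hence the multiplicities are chi_5: 1. Dimension check: dim(chi_3)*dim(chi_5) = 1*2 = 2 and sum (mult * dim) = 1*2 = 2.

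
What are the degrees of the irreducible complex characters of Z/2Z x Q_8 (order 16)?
Dimensions: 1, 1, 1, 1, 1, 1, 1, 1, 2, 2

Solution. There are 10 irreducibles (= number of conjugacy classes). Their dimensions d_i satisfy sum d_i^2 = |G| = 16: 1 + 1 + 1 + 1 + 1 + 1 + 1 + 1 + 4 + 4 = 16. (For the product with Z/2Z: each of the 2 1-dim characters of Z/2Z tensors with each irrep of Q_8, giving 2 copies of each Q_8-dimension.)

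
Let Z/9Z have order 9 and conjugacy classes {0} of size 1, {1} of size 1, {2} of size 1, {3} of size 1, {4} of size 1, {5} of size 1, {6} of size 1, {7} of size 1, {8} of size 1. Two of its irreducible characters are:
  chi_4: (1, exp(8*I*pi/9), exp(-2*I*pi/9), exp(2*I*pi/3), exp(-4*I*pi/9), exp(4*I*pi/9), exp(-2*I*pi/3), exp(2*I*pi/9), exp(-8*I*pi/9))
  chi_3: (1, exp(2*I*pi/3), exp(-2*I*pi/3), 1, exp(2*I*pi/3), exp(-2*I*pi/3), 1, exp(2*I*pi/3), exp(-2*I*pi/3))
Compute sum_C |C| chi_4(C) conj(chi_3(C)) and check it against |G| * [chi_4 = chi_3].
Sum = 0; so <chi_4, chi_3> = 0 (distinct irreducibles are orthogonal).

Proof sketch: Compute term by term over conjugacy classes (|C| * chi_4(C) * conj(chi_3(C))):
  1*(1)*conj(1) + 1*(exp(8*I*pi/9))*conj(exp(2*I*pi/3)) + 1*(exp(-2*I*pi/9))*conj(exp(-2*I*pi/3)) + 1*(exp(2*I*pi/3))*conj(1) + 1*(exp(-4*I*pi/9))*conj(exp(2*I*pi/3)) + 1*(exp(4*I*pi/9))*conj(exp(-2*I*pi/3)) + 1*(exp(-2*I*pi/3))*conj(1) + 1*(exp(2*I*pi/9))*conj(exp(2*I*pi/3)) + 1*(exp(-8*I*pi/9))*conj(exp(-2*I*pi/3))
  = (1) + (exp(2*I*pi/9)) + (exp(4*I*pi/9)) + (exp(2*I*pi/3)) + (exp(8*I*pi/9)) + (exp(-8*I*pi/9)) + (exp(-2*I*pi/3)) + (exp(-4*I*pi/9)) + (exp(-2*I*pi/9))
  = 0.
(Exp terms are combined using exp(i*s)*conj(exp(i*t)) = exp(i*(s-t)), and sums of them are collapsed using the identity that for every m > 1 the m distinct m-th roots of unity sum to 0, e.g. 1 + exp(2*I*pi/3) + exp(-2*I*pi/3) = 0.)
Dividing by |G| = 9 gives 0/9 = 0, matching the row-orthogonality relation <chi_4, chi_3> = [chi_4 = chi_3].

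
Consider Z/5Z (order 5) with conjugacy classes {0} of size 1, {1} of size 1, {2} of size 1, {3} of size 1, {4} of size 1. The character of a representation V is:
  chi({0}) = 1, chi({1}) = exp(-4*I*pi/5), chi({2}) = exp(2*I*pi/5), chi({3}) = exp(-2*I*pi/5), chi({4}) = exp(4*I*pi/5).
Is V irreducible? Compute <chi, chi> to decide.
Irreducible: <chi, chi> = 1.

Derivation: <chi, chi> = (1/|G|) sum_C |C| * |chi(C)|^2 = (1/5)[1*|1|^2 + 1*|exp(-4*I*pi/5)|^2 + 1*|exp(2*I*pi/5)|^2 + 1*|exp(-2*I*pi/5)|^2 + 1*|exp(4*I*pi/5)|^2]
  = (1/5)[(1) + (1) + (1) + (1) + (1)] = 5/5 = 1.
(Exp terms are combined using exp(i*s)*conj(exp(i*t)) = exp(i*(s-t)), and sums of them are collapsed using the identity that for every m > 1 the m distinct m-th roots of unity sum to 0, e.g. 1 + exp(2*I*pi/3) + exp(-2*I*pi/3) = 0.)
A character is irreducible iff <chi, chi> = 1, so this representation is irreducible.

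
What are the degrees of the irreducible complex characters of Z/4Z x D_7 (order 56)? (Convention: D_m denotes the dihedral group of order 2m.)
Dimensions: 1, 1, 1, 1, 1, 1, 1, 1, 2, 2, 2, 2, 2, 2, 2, 2, 2, 2, 2, 2

Justification: There are 20 irreducibles (= number of conjugacy classes). Their dimensions d_i satisfy sum d_i^2 = |G| = 56: 1 + 1 + 1 + 1 + 1 + 1 + 1 + 1 + 4 + 4 + 4 + 4 + 4 + 4 + 4 + 4 + 4 + 4 + 4 + 4 = 56. (For the product with Z/4Z: each of the 4 1-dim characters of Z/4Z tensors with each irrep of D_7, giving 4 copies of each D_7-dimension.)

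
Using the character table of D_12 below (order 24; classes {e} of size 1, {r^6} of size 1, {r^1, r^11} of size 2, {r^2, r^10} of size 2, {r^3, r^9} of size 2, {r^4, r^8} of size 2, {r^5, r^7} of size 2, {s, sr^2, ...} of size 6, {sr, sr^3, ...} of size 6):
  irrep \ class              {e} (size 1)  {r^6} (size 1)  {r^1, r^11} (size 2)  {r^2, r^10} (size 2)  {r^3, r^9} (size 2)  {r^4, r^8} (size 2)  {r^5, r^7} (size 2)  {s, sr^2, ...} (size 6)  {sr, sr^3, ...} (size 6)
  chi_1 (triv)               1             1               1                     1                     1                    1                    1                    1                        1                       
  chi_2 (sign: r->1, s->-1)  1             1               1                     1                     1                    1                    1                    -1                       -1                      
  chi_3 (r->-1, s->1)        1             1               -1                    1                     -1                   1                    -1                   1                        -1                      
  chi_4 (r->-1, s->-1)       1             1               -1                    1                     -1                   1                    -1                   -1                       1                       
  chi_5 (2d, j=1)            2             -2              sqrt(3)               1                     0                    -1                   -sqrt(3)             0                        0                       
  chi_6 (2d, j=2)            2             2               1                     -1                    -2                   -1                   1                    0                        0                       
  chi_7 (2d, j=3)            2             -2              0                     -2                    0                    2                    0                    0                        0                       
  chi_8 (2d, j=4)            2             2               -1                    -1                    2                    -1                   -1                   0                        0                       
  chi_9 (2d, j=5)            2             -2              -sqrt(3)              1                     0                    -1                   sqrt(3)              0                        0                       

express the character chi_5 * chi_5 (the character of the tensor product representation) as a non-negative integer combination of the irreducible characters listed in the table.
chi_5 tensor chi_5 = chi_1 + chi_2 + chi_6 (all other irreducibles have multiplicity 0).

Derivation: The character of a tensor product is the pointwise product (chi_5 * chi_5)(C) = chi_5(C) * chi_5(C):
  {e}: (2)*(2), {r^6}: (-2)*(-2), {r^1, r^11}: (sqrt(3))*(sqrt(3)), {r^2, r^10}: (1)*(1), {r^3, r^9}: (0)*(0), {r^4, r^8}: (-1)*(-1), {r^5, r^7}: (-sqrt(3))*(-sqrt(3)), {s, sr^2, ...}: (0)*(0), {sr, sr^3, ...}: (0)*(0)
so (chi_5 * chi_5) takes values
  {e} -> 4, {r^6} -> 4, {r^1, r^11} -> 3, {r^2, r^10} -> 1, {r^3, r^9} -> 0, {r^4, r^8} -> 1, {r^5, r^7} -> 3, {s, sr^2, ...} -> 0, {sr, sr^3, ...} -> 0.
Now take the inner product of this character with each irreducible chi from the table, <chi_5*chi_5, chi> = (1/24) sum_C |C| (chi_5*chi_5)(C) conj(chi(C)):
  <chi_5*chi_5, chi_1> = (1/24)[1*(4)*conj(1) + 1*(4)*conj(1) + 2*(3)*conj(1) + 2*(1)*conj(1) + 2*(0)*conj(1) + 2*(1)*conj(1) + 2*(3)*conj(1) + 6*(0)*conj(1) + 6*(0)*conj(1)]
      = (1/24)[(4) + (4) + (6) + (2) + (0) + (2) + (6) + (0) + (0)] = 24/24 = 1
  <chi_5*chi_5, chi_2> = (1/24)[1*(4)*conj(1) + 1*(4)*conj(1) + 2*(3)*conj(1) + 2*(1)*conj(1) + 2*(0)*conj(1) + 2*(1)*conj(1) + 2*(3)*conj(1) + 6*(0)*conj(-1) + 6*(0)*conj(-1)]
      = (1/24)[(4) + (4) + (6) + (2) + (0) + (2) + (6) + (0) + (0)] = 24/24 = 1
  <chi_5*chi_5, chi_3> = (1/24)[1*(4)*conj(1) + 1*(4)*conj(1) + 2*(3)*conj(-1) + 2*(1)*conj(1) + 2*(0)*conj(-1) + 2*(1)*conj(1) + 2*(3)*conj(-1) + 6*(0)*conj(1) + 6*(0)*conj(-1)]
      = (1/24)[(4) + (4) + (-6) + (2) + (0) + (2) + (-6) + (0) + (0)] = 0/24 = 0
  <chi_5*chi_5, chi_4> = (1/24)[1*(4)*conj(1) + 1*(4)*conj(1) + 2*(3)*conj(-1) + 2*(1)*conj(1) + 2*(0)*conj(-1) + 2*(1)*conj(1) + 2*(3)*conj(-1) + 6*(0)*conj(-1) + 6*(0)*conj(1)]
      = (1/24)[(4) + (4) + (-6) + (2) + (0) + (2) + (-6) + (0) + (0)] = 0/24 = 0
  <chi_5*chi_5, chi_5> = (1/24)[1*(4)*conj(2) + 1*(4)*conj(-2) + 2*(3)*conj(sqrt(3)) + 2*(1)*conj(1) + 2*(0)*conj(0) + 2*(1)*conj(-1) + 2*(3)*conj(-sqrt(3)) + 6*(0)*conj(0) + 6*(0)*conj(0)]
      = (1/24)[(8) + (-8) + (6*sqrt(3)) + (2) + (0) + (-2) + (-6*sqrt(3)) + (0) + (0)] = 0/24 = 0
  <chi_5*chi_5, chi_6> = (1/24)[1*(4)*conj(2) + 1*(4)*conj(2) + 2*(3)*conj(1) + 2*(1)*conj(-1) + 2*(0)*conj(-2) + 2*(1)*conj(-1) + 2*(3)*conj(1) + 6*(0)*conj(0) + 6*(0)*conj(0)]
      = (1/24)[(8) + (8) + (6) + (-2) + (0) + (-2) + (6) + (0) + (0)] = 24/24 = 1
  <chi_5*chi_5, chi_7> = (1/24)[1*(4)*conj(2) + 1*(4)*conj(-2) + 2*(3)*conj(0) + 2*(1)*conj(-2) + 2*(0)*conj(0) + 2*(1)*conj(2) + 2*(3)*conj(0) + 6*(0)*conj(0) + 6*(0)*conj(0)]
      = (1/24)[(8) + (-8) + (0) + (-4) + (0) + (4) + (0) + (0) + (0)] = 0/24 = 0
  <chi_5*chi_5, chi_8> = (1/24)[1*(4)*conj(2) + 1*(4)*conj(2) + 2*(3)*conj(-1) + 2*(1)*conj(-1) + 2*(0)*conj(2) + 2*(1)*conj(-1) + 2*(3)*conj(-1) + 6*(0)*conj(0) + 6*(0)*conj(0)]
      = (1/24)[(8) + (8) + (-6) + (-2) + (0) + (-2) + (-6) + (0) + (0)] = 0/24 = 0
  <chi_5*chi_5, chi_9> = (1/24)[1*(4)*conj(2) + 1*(4)*conj(-2) + 2*(3)*conj(-sqrt(3)) + 2*(1)*conj(1) + 2*(0)*conj(0) + 2*(1)*conj(-1) + 2*(3)*conj(sqrt(3)) + 6*(0)*conj(0) + 6*(0)*conj(0)]
      = (1/24)[(8) + (-8) + (-6*sqrt(3)) + (2) + (0) + (-2) + (6*sqrt(3)) + (0) + (0)] = 0/24 = 0
Hence the multiplicities are chi_1: 1, chi_2: 1, chi_6: 1. Dimension check: dim(chi_5)*dim(chi_5) = 2*2 = 4 and sum (mult * dim) = 1*1 + 1*1 + 1*2 = 4.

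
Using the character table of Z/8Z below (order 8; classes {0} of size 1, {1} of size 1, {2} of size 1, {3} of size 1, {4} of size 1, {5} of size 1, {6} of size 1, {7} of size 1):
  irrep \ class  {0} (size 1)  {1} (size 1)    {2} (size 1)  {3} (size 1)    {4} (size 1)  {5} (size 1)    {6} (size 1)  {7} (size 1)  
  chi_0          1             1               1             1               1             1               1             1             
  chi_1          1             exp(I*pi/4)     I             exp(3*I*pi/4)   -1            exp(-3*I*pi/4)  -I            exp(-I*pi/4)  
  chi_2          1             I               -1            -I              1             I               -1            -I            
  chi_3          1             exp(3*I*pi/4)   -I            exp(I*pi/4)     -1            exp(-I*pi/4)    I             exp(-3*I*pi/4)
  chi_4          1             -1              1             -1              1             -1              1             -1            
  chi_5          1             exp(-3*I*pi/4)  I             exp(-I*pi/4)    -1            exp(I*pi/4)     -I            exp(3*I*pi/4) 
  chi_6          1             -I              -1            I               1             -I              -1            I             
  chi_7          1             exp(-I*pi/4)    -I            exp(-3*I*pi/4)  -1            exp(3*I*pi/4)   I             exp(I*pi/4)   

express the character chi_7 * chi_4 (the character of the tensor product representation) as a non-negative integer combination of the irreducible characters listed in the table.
chi_7 tensor chi_4 = chi_3 (all other irreducibles have multiplicity 0).

Explanation: The character of a tensor product is the pointwise product (chi_7 * chi_4)(C) = chi_7(C) * chi_4(C):
  {0}: (1)*(1), {1}: (exp(-I*pi/4))*(-1), {2}: (-I)*(1), {3}: (exp(-3*I*pi/4))*(-1), {4}: (-1)*(1), {5}: (exp(3*I*pi/4))*(-1), {6}: (I)*(1), {7}: (exp(I*pi/4))*(-1)
so (chi_7 * chi_4) takes values
  {0} -> 1, {1} -> -exp(-I*pi/4), {2} -> -I, {3} -> -exp(-3*I*pi/4), {4} -> -1, {5} -> -exp(3*I*pi/4), {6} -> I, {7} -> -exp(I*pi/4).
Now take the inner product of this character with each irreducible chi from the table, <chi_7*chi_4, chi> = (1/8) sum_C |C| (chi_7*chi_4)(C) conj(chi(C)):
  <chi_7*chi_4, chi_0> = (1/8)[1*(1)*conj(1) + 1*(-exp(-I*pi/4))*conj(1) + 1*(-I)*conj(1) + 1*(-exp(-3*I*pi/4))*conj(1) + 1*(-1)*conj(1) + 1*(-exp(3*I*pi/4))*conj(1) + 1*(I)*conj(1) + 1*(-exp(I*pi/4))*conj(1)]
      = (1/8)[(1) + (-exp(-I*pi/4)) + (-I) + (-exp(-3*I*pi/4)) + (-1) + (-exp(3*I*pi/4)) + (I) + (-exp(I*pi/4))] = 0/8 = 0
  <chi_7*chi_4, chi_1> = (1/8)[1*(1)*conj(1) + 1*(-exp(-I*pi/4))*conj(exp(I*pi/4)) + 1*(-I)*conj(I) + 1*(-exp(-3*I*pi/4))*conj(exp(3*I*pi/4)) + 1*(-1)*conj(-1) + 1*(-exp(3*I*pi/4))*conj(exp(-3*I*pi/4)) + 1*(I)*conj(-I) + 1*(-exp(I*pi/4))*conj(exp(-I*pi/4))]
      = (1/8)[(1) + (I) + (-1) + (-I) + (1) + (I) + (-1) + (-I)] = 0/8 = 0
  <chi_7*chi_4, chi_2> = (1/8)[1*(1)*conj(1) + 1*(-exp(-I*pi/4))*conj(I) + 1*(-I)*conj(-1) + 1*(-exp(-3*I*pi/4))*conj(-I) + 1*(-1)*conj(1) + 1*(-exp(3*I*pi/4))*conj(I) + 1*(I)*conj(-1) + 1*(-exp(I*pi/4))*conj(-I)]
      = (1/8)[(1) + (exp(I*pi/4)) + (I) + (-exp(-I*pi/4)) + (-1) + (exp(-3*I*pi/4)) + (-I) + (-exp(3*I*pi/4))] = 0/8 = 0
  <chi_7*chi_4, chi_3> = (1/8)[1*(1)*conj(1) + 1*(-exp(-I*pi/4))*conj(exp(3*I*pi/4)) + 1*(-I)*conj(-I) + 1*(-exp(-3*I*pi/4))*conj(exp(I*pi/4)) + 1*(-1)*conj(-1) + 1*(-exp(3*I*pi/4))*conj(exp(-I*pi/4)) + 1*(I)*conj(I) + 1*(-exp(I*pi/4))*conj(exp(-3*I*pi/4))]
      = (1/8)[(1) + (1) + (1) + (1) + (1) + (1) + (1) + (1)] = 8/8 = 1
  <chi_7*chi_4, chi_4> = (1/8)[1*(1)*conj(1) + 1*(-exp(-I*pi/4))*conj(-1) + 1*(-I)*conj(1) + 1*(-exp(-3*I*pi/4))*conj(-1) + 1*(-1)*conj(1) + 1*(-exp(3*I*pi/4))*conj(-1) + 1*(I)*conj(1) + 1*(-exp(I*pi/4))*conj(-1)]
      = (1/8)[(1) + (exp(-I*pi/4)) + (-I) + (exp(-3*I*pi/4)) + (-1) + (exp(3*I*pi/4)) + (I) + (exp(I*pi/4))] = 0/8 = 0
  <chi_7*chi_4, chi_5> = (1/8)[1*(1)*conj(1) + 1*(-exp(-I*pi/4))*conj(exp(-3*I*pi/4)) + 1*(-I)*conj(I) + 1*(-exp(-3*I*pi/4))*conj(exp(-I*pi/4)) + 1*(-1)*conj(-1) + 1*(-exp(3*I*pi/4))*conj(exp(I*pi/4)) + 1*(I)*conj(-I) + 1*(-exp(I*pi/4))*conj(exp(3*I*pi/4))]
      = (1/8)[(1) + (-I) + (-1) + (I) + (1) + (-I) + (-1) + (I)] = 0/8 = 0
  <chi_7*chi_4, chi_6> = (1/8)[1*(1)*conj(1) + 1*(-exp(-I*pi/4))*conj(-I) + 1*(-I)*conj(-1) + 1*(-exp(-3*I*pi/4))*conj(I) + 1*(-1)*conj(1) + 1*(-exp(3*I*pi/4))*conj(-I) + 1*(I)*conj(-1) + 1*(-exp(I*pi/4))*conj(I)]
      = (1/8)[(1) + (-exp(I*pi/4)) + (I) + (exp(-I*pi/4)) + (-1) + (-exp(-3*I*pi/4)) + (-I) + (exp(3*I*pi/4))] = 0/8 = 0
  <chi_7*chi_4, chi_7> = (1/8)[1*(1)*conj(1) + 1*(-exp(-I*pi/4))*conj(exp(-I*pi/4)) + 1*(-I)*conj(-I) + 1*(-exp(-3*I*pi/4))*conj(exp(-3*I*pi/4)) + 1*(-1)*conj(-1) + 1*(-exp(3*I*pi/4))*conj(exp(3*I*pi/4)) + 1*(I)*conj(I) + 1*(-exp(I*pi/4))*conj(exp(I*pi/4))]
      = (1/8)[(1) + (-1) + (1) + (-1) + (1) + (-1) + (1) + (-1)] = 0/8 = 0
(Exp terms are combined using exp(i*s)*conj(exp(i*t)) = exp(i*(s-t)), and sums of them are collapsed using the identity that for every m > 1 the m distinct m-th roots of unity sum to 0, e.g. 1 + exp(2*I*pi/3) + exp(-2*I*pi/3) = 0.)
Hence the multiplicities are chi_3: 1. Dimension check: dim(chi_7)*dim(chi_4) = 1*1 = 1 and sum (mult * dim) = 1*1 = 1.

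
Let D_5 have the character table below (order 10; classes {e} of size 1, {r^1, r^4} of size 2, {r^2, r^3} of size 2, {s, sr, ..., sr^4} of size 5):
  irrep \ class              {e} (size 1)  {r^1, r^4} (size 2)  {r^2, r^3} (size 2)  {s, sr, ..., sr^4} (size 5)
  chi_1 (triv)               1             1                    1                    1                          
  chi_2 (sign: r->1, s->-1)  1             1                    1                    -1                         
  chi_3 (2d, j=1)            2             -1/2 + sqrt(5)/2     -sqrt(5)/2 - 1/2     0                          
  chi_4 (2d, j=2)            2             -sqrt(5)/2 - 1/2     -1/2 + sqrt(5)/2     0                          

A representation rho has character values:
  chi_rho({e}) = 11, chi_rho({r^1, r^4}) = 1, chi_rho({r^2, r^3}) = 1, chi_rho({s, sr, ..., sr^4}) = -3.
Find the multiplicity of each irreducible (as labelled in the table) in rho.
Multiplicities: chi_1: 0, chi_2: 3, chi_3: 2, chi_4: 2.

Explanation: Use <chi_rho, chi> = (1/|G|) sum_C |C| * chi_rho(C) * conj(chi(C)) with |G| = 10 for each irreducible chi in the table:
  <chi_rho, chi_1> = (1/10)[1*(11)*conj(1) + 2*(1)*conj(1) + 2*(1)*conj(1) + 5*(-3)*conj(1)]
      = (1/10)[(11) + (2) + (2) + (-15)] = 0/10 = 0
  <chi_rho, chi_2> = (1/10)[1*(11)*conj(1) + 2*(1)*conj(1) + 2*(1)*conj(1) + 5*(-3)*conj(-1)]
      = (1/10)[(11) + (2) + (2) + (15)] = 30/10 = 3
  <chi_rho, chi_3> = (1/10)[1*(11)*conj(2) + 2*(1)*conj(-1/2 + sqrt(5)/2) + 2*(1)*conj(-sqrt(5)/2 - 1/2) + 5*(-3)*conj(0)]
      = (1/10)[(22) + (-1 + sqrt(5)) + (-sqrt(5) - 1) + (0)] = 20/10 = 2
  <chi_rho, chi_4> = (1/10)[1*(11)*conj(2) + 2*(1)*conj(-sqrt(5)/2 - 1/2) + 2*(1)*conj(-1/2 + sqrt(5)/2) + 5*(-3)*conj(0)]
      = (1/10)[(22) + (-sqrt(5) - 1) + (-1 + sqrt(5)) + (0)] = 20/10 = 2
Dimension check: dim(rho) = sum (mult * dim) = 0*1 + 3*1 + 2*2 + 2*2 = 11 = chi_rho(e) = 11.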